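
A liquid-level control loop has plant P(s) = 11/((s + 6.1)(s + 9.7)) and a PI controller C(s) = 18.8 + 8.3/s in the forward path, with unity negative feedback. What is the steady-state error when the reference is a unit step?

The open loop C(s)P(s) has a pole at the origin (type 1), so the static position error constant is infinite and e_ss = 1/(1+∞) = 0.

0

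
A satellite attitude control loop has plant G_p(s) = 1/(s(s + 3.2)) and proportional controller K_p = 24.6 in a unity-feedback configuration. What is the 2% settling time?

The closed-loop denominator s² + 3.2s + 24.6 gives ω_n = √24.6 = 4.96 and ζ = 3.2/(2ω_n) = 0.3226.
2% settling time T_s ≈ 4/(ζω_n) = 4/1.6 = 2.5 s.

T_s ≈ 2.5 s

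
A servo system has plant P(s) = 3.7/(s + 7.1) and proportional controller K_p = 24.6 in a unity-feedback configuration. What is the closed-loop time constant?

τ = 0.0102 s

Closed-loop transfer function: T(s) = K_p·P(s)/(1 + K_p·P(s)) = 91.02/(s + 7.1 + 91.02) = 91.02/(s + 98.12).
Time constant τ = 1/98.12 = 0.0102 s.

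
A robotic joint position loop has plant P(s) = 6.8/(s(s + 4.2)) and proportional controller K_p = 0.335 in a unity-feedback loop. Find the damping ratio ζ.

ζ = 1.39

With unity feedback the closed-loop characteristic equation is s² + 4.2s + 0.335·6.8 = s² + 4.2s + 2.278 = 0.
Matching s² + 2ζω_n s + ω_n²: ω_n = √2.278 = 1.509 rad/s and 2ζω_n = 4.2, so ζ = 4.2/(2·1.509) = 1.39.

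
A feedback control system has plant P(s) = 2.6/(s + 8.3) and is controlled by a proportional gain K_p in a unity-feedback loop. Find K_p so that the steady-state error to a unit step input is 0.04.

Steady-state error for a unit step on this type-0 loop is 1/(1 + K_p·P(0)).
P(0) = 0.3133. Require 1/(1 + K_p·0.3133) = 0.04, so 1 + 0.3133·K_p = 25.
K_p = (25 − 1)/0.3133 = 76.6.

K_p = 76.6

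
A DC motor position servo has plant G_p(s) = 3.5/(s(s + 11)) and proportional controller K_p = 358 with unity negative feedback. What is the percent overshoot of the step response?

61%

Closed-loop characteristic equation: s² + 11s + 1253 = 0, so ω_n = 35.4 rad/s and ζ = 11/(2·35.4) = 0.1554.
%OS = 100·exp(−πζ/√(1−ζ²)) = 100·exp(−π·0.1554/√0.9759) = 61%.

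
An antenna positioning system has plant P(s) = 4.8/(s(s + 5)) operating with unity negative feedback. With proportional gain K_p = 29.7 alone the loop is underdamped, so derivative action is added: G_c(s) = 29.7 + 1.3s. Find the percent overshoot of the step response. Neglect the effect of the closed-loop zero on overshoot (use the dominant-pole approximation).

Forward path: (29.7 + 1.3s)·4.8/(s(s+5)). The closed-loop characteristic equation is s² + (5 + 4.8·1.3)s + 4.8·29.7 = 0.
That is s² + 11.24s + 142.6 = 0, so ω_n = 11.94 rad/s and ζ = 11.24/(2·11.94) = 0.4707.
%OS = 100·exp(−πζ/√(1−ζ²)) = 18.7%.

18.7%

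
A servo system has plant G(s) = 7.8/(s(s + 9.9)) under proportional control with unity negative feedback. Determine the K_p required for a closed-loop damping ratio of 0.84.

Closed-loop characteristic equation: s² + 9.9s + K_p·7.8 = 0.
So ω_n = √(7.8K_p) and 2ζω_n = 9.9, giving ζ = 9.9/(2√(7.8K_p)).
Setting ζ = 0.84: √(7.8K_p) = 9.9/(2·0.84) = 5.893, so K_p = 34.73/7.8 = 4.45.

K_p = 4.45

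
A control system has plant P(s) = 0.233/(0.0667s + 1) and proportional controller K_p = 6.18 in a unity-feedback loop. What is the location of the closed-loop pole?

s = -36.58

Closed loop: T(s) = K_p·P/(1+K_p·P) = 1.44/(0.0667s + 1 + 1.44), with pole at s = −(1 + 1.44)/0.0667 = −36.58.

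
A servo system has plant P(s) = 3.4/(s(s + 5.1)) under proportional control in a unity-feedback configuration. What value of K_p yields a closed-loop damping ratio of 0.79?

K_p = 3.06

Closed-loop characteristic equation: s² + 5.1s + K_p·3.4 = 0.
So ω_n = √(3.4K_p) and 2ζω_n = 5.1, giving ζ = 5.1/(2√(3.4K_p)).
Setting ζ = 0.79: √(3.4K_p) = 5.1/(2·0.79) = 3.228, so K_p = 10.42/3.4 = 3.06.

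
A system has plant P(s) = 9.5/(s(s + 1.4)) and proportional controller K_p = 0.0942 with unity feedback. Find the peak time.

T_p = 4.94 s

From 1 + K_pP(s) = 0: s² + 1.4s + 0.8949 = 0 ⇒ ω_n = 0.946, ζ = 0.74.
Damped frequency ω_d = ω_n√(1−ζ²) = 0.6363 rad/s, so peak time T_p = π/ω_d = 4.94 s.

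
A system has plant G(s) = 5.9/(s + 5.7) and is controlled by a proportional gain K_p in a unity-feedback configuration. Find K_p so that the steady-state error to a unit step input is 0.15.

K_p = 5.47

Steady-state error for a unit step on this type-0 loop is 1/(1 + K_p·G(0)).
G(0) = 1.035. Require 1/(1 + K_p·1.035) = 0.15, so 1 + 1.035·K_p = 6.667.
K_p = (6.667 − 1)/1.035 = 5.47.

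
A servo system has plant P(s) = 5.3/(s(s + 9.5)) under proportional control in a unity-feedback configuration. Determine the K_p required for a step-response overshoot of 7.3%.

From %OS = 100·exp(−πζ/√(1−ζ²)) = 7.3%, ζ = −ln(0.073)/√(π²+ln²(0.073)) = 0.6401.
Characteristic equation s² + 9.5s + 5.3K_p = 0 gives ζ = 9.5/(2√(5.3K_p)).
Setting ζ = 0.6401: √(5.3K_p) = 9.5/(2·0.6401) = 7.421, so K_p = 55.07/5.3 = 10.4.

K_p = 10.4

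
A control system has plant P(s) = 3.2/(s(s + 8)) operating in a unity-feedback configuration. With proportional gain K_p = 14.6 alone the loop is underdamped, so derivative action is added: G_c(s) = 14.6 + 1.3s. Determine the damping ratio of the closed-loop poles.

Forward path: (14.6 + 1.3s)·3.2/(s(s+8)). The closed-loop characteristic equation is s² + (8 + 3.2·1.3)s + 3.2·14.6 = 0.
That is s² + 12.16s + 46.72 = 0, so ω_n = 6.835 rad/s and ζ = 12.16/(2·6.835) = 0.8895.

ζ = 0.89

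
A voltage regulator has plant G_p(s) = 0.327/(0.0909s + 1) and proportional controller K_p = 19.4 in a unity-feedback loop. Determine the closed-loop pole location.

Closed loop: T(s) = K_p·G_p/(1+K_p·G_p) = 6.344/(0.0909s + 1 + 6.344), with pole at s = −(1 + 6.344)/0.0909 = −80.79.

s = -80.79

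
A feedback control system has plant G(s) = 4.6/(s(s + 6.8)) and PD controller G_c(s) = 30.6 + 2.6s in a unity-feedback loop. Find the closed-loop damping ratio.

ζ = 0.791

Forward path: (30.6 + 2.6s)·4.6/(s(s+6.8)). The closed-loop characteristic equation is s² + (6.8 + 4.6·2.6)s + 4.6·30.6 = 0.
That is s² + 18.76s + 140.8 = 0, so ω_n = 11.86 rad/s and ζ = 18.76/(2·11.86) = 0.7906.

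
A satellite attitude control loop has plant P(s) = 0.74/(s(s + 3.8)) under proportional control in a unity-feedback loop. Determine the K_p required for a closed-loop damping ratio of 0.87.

Closed-loop characteristic equation: s² + 3.8s + K_p·0.74 = 0.
So ω_n = √(0.74K_p) and 2ζω_n = 3.8, giving ζ = 3.8/(2√(0.74K_p)).
Setting ζ = 0.87: √(0.74K_p) = 3.8/(2·0.87) = 2.184, so K_p = 4.769/0.74 = 6.45.

K_p = 6.45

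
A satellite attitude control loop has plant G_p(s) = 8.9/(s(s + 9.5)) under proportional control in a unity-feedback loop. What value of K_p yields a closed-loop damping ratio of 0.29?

K_p = 30.1

Closed-loop characteristic equation: s² + 9.5s + K_p·8.9 = 0.
So ω_n = √(8.9K_p) and 2ζω_n = 9.5, giving ζ = 9.5/(2√(8.9K_p)).
Setting ζ = 0.29: √(8.9K_p) = 9.5/(2·0.29) = 16.38, so K_p = 268.3/8.9 = 30.1.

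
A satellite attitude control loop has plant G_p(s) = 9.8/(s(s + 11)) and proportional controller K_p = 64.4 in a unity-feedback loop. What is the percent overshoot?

From 1 + K_pG_p(s) = 0: s² + 11s + 631.1 = 0 ⇒ ω_n = 25.12, ζ = 0.2189.
%OS = 100·exp(−πζ/√(1−ζ²)) = 100·exp(−π·0.2189/√0.9521) = 49.4%.

49.4%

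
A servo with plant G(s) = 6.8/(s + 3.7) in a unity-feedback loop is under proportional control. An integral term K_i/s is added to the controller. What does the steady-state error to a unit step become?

0

The integrator makes K_pos = lim_{s→0} C(s)G(s) infinite, so e_ss = 1/(1+K_pos) = 0.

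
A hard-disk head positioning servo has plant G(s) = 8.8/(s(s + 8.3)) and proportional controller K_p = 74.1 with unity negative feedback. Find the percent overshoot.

Closed-loop characteristic equation: s² + 8.3s + 652.1 = 0, so ω_n = 25.54 rad/s and ζ = 8.3/(2·25.54) = 0.1625.
%OS = 100·exp(−πζ/√(1−ζ²)) = 100·exp(−π·0.1625/√0.9736) = 59.6%.

59.6%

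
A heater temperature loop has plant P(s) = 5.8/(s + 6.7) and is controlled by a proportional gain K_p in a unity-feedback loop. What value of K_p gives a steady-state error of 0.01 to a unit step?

For a type-0 loop with proportional control, e_ss = 1/(1 + K_p·P(0)).
P(0) = 0.8657. Require 1/(1 + K_p·0.8657) = 0.01, so 1 + 0.8657·K_p = 100.
K_p = (100 − 1)/0.8657 = 114.

K_p = 114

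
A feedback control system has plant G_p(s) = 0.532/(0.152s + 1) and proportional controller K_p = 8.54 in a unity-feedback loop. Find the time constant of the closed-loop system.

τ = 0.0274 s

Closed loop: T(s) = K_p·G_p/(1+K_p·G_p) = 4.543/(0.152s + 1 + 4.543), with pole at s = −(1 + 4.543)/0.152 = −36.47.
Closed-loop time constant τ = 1/36.47 = 0.0274 s.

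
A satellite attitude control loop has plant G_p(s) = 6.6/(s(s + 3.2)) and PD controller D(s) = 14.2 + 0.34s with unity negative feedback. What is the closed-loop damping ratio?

Forward path: (14.2 + 0.34s)·6.6/(s(s+3.2)). The closed-loop characteristic equation is s² + (3.2 + 6.6·0.34)s + 6.6·14.2 = 0.
That is s² + 5.444s + 93.72 = 0, so ω_n = 9.681 rad/s and ζ = 5.444/(2·9.681) = 0.2812.

ζ = 0.281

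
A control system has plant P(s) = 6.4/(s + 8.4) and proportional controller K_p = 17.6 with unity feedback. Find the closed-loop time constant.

τ = 0.00826 s

Closed-loop transfer function: T(s) = K_p·P(s)/(1 + K_p·P(s)) = 112.6/(s + 8.4 + 112.6) = 112.6/(s + 121).
Time constant τ = 1/121 = 0.00826 s.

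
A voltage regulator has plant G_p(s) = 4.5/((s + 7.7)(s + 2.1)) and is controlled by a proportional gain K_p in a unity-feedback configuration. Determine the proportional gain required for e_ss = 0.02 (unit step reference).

Steady-state error for a unit step on this type-0 loop is 1/(1 + K_p·G_p(0)).
G_p(0) = 0.2783. Require 1/(1 + K_p·0.2783) = 0.02, so 1 + 0.2783·K_p = 50.
K_p = (50 − 1)/0.2783 = 176.

K_p = 176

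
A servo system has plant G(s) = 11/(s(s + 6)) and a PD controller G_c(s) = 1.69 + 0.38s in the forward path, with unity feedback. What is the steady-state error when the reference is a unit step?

The open loop G_c(s)G(s) has a pole at the origin (type 1), so the static position error constant is infinite and e_ss = 1/(1+∞) = 0.

0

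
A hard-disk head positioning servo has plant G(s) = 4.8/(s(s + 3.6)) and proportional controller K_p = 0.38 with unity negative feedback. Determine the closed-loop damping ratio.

ζ = 1.33

With unity feedback the closed-loop characteristic equation is s² + 3.6s + 0.38·4.8 = s² + 3.6s + 1.824 = 0.
Matching s² + 2ζω_n s + ω_n²: ω_n = √1.824 = 1.351 rad/s and 2ζω_n = 3.6, so ζ = 3.6/(2·1.351) = 1.33.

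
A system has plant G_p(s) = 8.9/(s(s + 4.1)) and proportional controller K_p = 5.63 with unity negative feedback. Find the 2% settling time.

T_s ≈ 1.95 s

Closed-loop characteristic equation: s² + 4.1s + 50.11 = 0, so ω_n = 7.079 rad/s and ζ = 4.1/(2·7.079) = 0.2896.
2% settling time T_s ≈ 4/(ζω_n) = 4/2.05 = 1.95 s.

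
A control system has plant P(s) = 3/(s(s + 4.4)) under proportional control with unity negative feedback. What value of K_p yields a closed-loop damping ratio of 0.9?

K_p = 1.99

Closed-loop characteristic equation: s² + 4.4s + K_p·3 = 0.
So ω_n = √(3K_p) and 2ζω_n = 4.4, giving ζ = 4.4/(2√(3K_p)).
Setting ζ = 0.9: √(3K_p) = 4.4/(2·0.9) = 2.444, so K_p = 5.975/3 = 1.99.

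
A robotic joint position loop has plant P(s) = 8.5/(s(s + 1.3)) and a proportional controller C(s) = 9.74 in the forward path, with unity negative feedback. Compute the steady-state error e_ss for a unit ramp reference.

0.0157

The loop has one pole at the origin (type 1). Velocity error constant K_v = lim_{s→0} s·C(s)P(s) = 9.74·8.5/1.3 = 63.68.
Steady-state error to a unit ramp: e_ss = 1/K_v = 0.0157.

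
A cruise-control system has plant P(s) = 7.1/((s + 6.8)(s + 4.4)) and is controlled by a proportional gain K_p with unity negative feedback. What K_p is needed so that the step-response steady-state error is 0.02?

K_p = 206

The loop is type 0, so e_ss(step) = 1/(1 + K_pos) with K_pos = K_p·P(0).
P(0) = 0.2373. Require 1/(1 + K_p·0.2373) = 0.02, so 1 + 0.2373·K_p = 50.
K_p = (50 − 1)/0.2373 = 206.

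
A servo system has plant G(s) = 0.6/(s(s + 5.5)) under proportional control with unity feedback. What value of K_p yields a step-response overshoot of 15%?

K_p = 47.2

From %OS = 100·exp(−πζ/√(1−ζ²)) = 15%, ζ = −ln(0.15)/√(π²+ln²(0.15)) = 0.5169.
Characteristic equation s² + 5.5s + 0.6K_p = 0 gives ζ = 5.5/(2√(0.6K_p)).
Setting ζ = 0.5169: √(0.6K_p) = 5.5/(2·0.5169) = 5.32, so K_p = 28.3/0.6 = 47.2.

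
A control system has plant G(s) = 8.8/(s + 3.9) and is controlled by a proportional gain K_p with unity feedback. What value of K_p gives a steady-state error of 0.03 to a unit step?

Steady-state error for a unit step on this type-0 loop is 1/(1 + K_p·G(0)).
G(0) = 2.256. Require 1/(1 + K_p·2.256) = 0.03, so 1 + 2.256·K_p = 33.33.
K_p = (33.33 − 1)/2.256 = 14.3.

K_p = 14.3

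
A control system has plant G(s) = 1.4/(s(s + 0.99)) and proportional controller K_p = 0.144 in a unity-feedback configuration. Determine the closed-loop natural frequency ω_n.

1 + K_p·G(s) = 0 gives s² + 0.99s + 0.2016 = 0.
Matching s² + 2ζω_n s + ω_n²: ω_n = √0.2016 = 0.449 rad/s and 2ζω_n = 0.99, so ζ = 0.99/(2·0.449) = 1.1.

ω_n = 0.449 rad/s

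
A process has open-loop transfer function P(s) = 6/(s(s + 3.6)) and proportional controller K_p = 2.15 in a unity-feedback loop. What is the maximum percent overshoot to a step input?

The closed-loop denominator s² + 3.6s + 12.9 gives ω_n = √12.9 = 3.592 and ζ = 3.6/(2ω_n) = 0.5012.
%OS = 100·exp(−πζ/√(1−ζ²)) = 100·exp(−π·0.5012/√0.7488) = 16.2%.

16.2%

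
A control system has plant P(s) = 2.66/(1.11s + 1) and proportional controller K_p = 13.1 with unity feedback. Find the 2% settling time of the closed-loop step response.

Closed loop: T(s) = K_p·P/(1+K_p·P) = 34.85/(1.11s + 1 + 34.85), with pole at s = −(1 + 34.85)/1.11 = −32.29.
τ = 1/32.29 = 0.03097 s, so 2% settling time ≈ 4τ = 0.124 s.

T_s ≈ 0.124 s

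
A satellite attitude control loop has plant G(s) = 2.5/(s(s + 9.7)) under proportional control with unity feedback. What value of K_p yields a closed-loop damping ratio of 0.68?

K_p = 20.3

Closed-loop characteristic equation: s² + 9.7s + K_p·2.5 = 0.
So ω_n = √(2.5K_p) and 2ζω_n = 9.7, giving ζ = 9.7/(2√(2.5K_p)).
Setting ζ = 0.68: √(2.5K_p) = 9.7/(2·0.68) = 7.132, so K_p = 50.87/2.5 = 20.3.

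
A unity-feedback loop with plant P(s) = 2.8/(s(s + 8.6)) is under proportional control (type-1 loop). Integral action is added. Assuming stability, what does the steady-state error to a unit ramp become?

0

The integrator raises the loop to type 2, so K_v → ∞ and e_ss to a ramp is zero.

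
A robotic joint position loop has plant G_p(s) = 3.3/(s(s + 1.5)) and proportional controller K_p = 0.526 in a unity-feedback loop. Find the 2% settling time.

T_s ≈ 5.33 s

From 1 + K_pG_p(s) = 0: s² + 1.5s + 1.736 = 0 ⇒ ω_n = 1.317, ζ = 0.5693.
2% settling time T_s ≈ 4/(ζω_n) = 4/0.75 = 5.33 s.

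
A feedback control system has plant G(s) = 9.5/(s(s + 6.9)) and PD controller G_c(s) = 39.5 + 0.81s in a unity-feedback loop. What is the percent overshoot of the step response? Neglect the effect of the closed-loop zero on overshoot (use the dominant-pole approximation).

Forward path: (39.5 + 0.81s)·9.5/(s(s+6.9)). The closed-loop characteristic equation is s² + (6.9 + 9.5·0.81)s + 9.5·39.5 = 0.
That is s² + 14.6s + 375.2 = 0, so ω_n = 19.37 rad/s and ζ = 14.6/(2·19.37) = 0.3767.
%OS = 100·exp(−πζ/√(1−ζ²)) = 27.9%.

27.9%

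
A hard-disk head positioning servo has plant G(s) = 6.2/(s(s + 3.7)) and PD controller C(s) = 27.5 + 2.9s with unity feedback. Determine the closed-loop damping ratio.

ζ = 0.83

Forward path: (27.5 + 2.9s)·6.2/(s(s+3.7)). The closed-loop characteristic equation is s² + (3.7 + 6.2·2.9)s + 6.2·27.5 = 0.
That is s² + 21.68s + 170.5 = 0, so ω_n = 13.06 rad/s and ζ = 21.68/(2·13.06) = 0.8302.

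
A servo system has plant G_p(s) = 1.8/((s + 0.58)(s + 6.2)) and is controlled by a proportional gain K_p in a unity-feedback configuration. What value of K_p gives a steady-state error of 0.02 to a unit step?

Steady-state error for a unit step on this type-0 loop is 1/(1 + K_p·G_p(0)).
G_p(0) = 0.5006. Require 1/(1 + K_p·0.5006) = 0.02, so 1 + 0.5006·K_p = 50.
K_p = (50 − 1)/0.5006 = 97.9.

K_p = 97.9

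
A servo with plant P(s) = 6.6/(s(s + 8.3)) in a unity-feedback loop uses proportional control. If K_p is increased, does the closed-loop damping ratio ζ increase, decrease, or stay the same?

decrease

ζ = 8.3/(2√(6.6K_p)); increasing K_p raises the denominator, so ζ falls.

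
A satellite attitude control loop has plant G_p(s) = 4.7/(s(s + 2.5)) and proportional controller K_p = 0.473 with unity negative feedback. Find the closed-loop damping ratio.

1 + K_p·G_p(s) = 0 gives s² + 2.5s + 2.223 = 0.
Matching s² + 2ζω_n s + ω_n²: ω_n = √2.223 = 1.491 rad/s and 2ζω_n = 2.5, so ζ = 2.5/(2·1.491) = 0.838.

ζ = 0.838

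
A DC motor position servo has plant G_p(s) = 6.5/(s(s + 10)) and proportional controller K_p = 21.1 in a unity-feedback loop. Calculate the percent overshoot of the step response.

Closed-loop characteristic equation: s² + 10s + 137.2 = 0, so ω_n = 11.71 rad/s and ζ = 10/(2·11.71) = 0.4269.
%OS = 100·exp(−πζ/√(1−ζ²)) = 100·exp(−π·0.4269/√0.8177) = 22.7%.

22.7%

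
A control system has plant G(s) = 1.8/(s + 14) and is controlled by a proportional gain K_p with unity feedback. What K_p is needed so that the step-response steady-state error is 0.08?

K_p = 89.4

Steady-state error for a unit step on this type-0 loop is 1/(1 + K_p·G(0)).
G(0) = 0.1286. Require 1/(1 + K_p·0.1286) = 0.08, so 1 + 0.1286·K_p = 12.5.
K_p = (12.5 − 1)/0.1286 = 89.4.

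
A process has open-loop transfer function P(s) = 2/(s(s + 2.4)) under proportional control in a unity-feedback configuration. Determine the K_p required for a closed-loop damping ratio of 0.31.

K_p = 7.49

Closed-loop characteristic equation: s² + 2.4s + K_p·2 = 0.
So ω_n = √(2K_p) and 2ζω_n = 2.4, giving ζ = 2.4/(2√(2K_p)).
Setting ζ = 0.31: √(2K_p) = 2.4/(2·0.31) = 3.871, so K_p = 14.98/2 = 7.49.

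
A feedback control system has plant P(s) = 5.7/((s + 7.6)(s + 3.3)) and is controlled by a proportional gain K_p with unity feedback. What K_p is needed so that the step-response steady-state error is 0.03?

Steady-state error for a unit step on this type-0 loop is 1/(1 + K_p·P(0)).
P(0) = 0.2273. Require 1/(1 + K_p·0.2273) = 0.03, so 1 + 0.2273·K_p = 33.33.
K_p = (33.33 − 1)/0.2273 = 142.

K_p = 142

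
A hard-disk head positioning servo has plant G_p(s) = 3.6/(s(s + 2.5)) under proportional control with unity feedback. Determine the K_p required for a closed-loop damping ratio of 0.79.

K_p = 0.695

Closed-loop characteristic equation: s² + 2.5s + K_p·3.6 = 0.
So ω_n = √(3.6K_p) and 2ζω_n = 2.5, giving ζ = 2.5/(2√(3.6K_p)).
Setting ζ = 0.79: √(3.6K_p) = 2.5/(2·0.79) = 1.582, so K_p = 2.504/3.6 = 0.695.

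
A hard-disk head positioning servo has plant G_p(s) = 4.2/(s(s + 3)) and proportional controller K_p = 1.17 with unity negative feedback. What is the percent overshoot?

From 1 + K_pG_p(s) = 0: s² + 3s + 4.914 = 0 ⇒ ω_n = 2.217, ζ = 0.6767.
%OS = 100·exp(−πζ/√(1−ζ²)) = 100·exp(−π·0.6767/√0.5421) = 5.57%.

5.57%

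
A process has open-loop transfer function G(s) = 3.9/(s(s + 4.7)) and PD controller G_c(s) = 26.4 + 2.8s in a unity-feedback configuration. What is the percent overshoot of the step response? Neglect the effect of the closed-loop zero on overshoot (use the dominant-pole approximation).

2.27%

Forward path: (26.4 + 2.8s)·3.9/(s(s+4.7)). The closed-loop characteristic equation is s² + (4.7 + 3.9·2.8)s + 3.9·26.4 = 0.
That is s² + 15.62s + 103 = 0, so ω_n = 10.15 rad/s and ζ = 15.62/(2·10.15) = 0.7697.
%OS = 100·exp(−πζ/√(1−ζ²)) = 2.27%.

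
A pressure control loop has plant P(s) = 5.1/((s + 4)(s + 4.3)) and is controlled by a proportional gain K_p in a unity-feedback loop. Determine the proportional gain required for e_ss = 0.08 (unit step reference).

Steady-state error for a unit step on this type-0 loop is 1/(1 + K_p·P(0)).
P(0) = 0.2965. Require 1/(1 + K_p·0.2965) = 0.08, so 1 + 0.2965·K_p = 12.5.
K_p = (12.5 − 1)/0.2965 = 38.8.

K_p = 38.8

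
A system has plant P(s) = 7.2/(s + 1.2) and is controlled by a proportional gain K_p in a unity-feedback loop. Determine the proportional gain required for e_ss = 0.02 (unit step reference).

K_p = 8.17

The loop is type 0, so e_ss(step) = 1/(1 + K_pos) with K_pos = K_p·P(0).
P(0) = 6. Require 1/(1 + K_p·6) = 0.02, so 1 + 6·K_p = 50.
K_p = (50 − 1)/6 = 8.17.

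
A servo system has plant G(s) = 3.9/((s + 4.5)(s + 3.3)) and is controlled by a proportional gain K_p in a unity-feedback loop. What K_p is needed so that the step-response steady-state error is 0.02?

Steady-state error for a unit step on this type-0 loop is 1/(1 + K_p·G(0)).
G(0) = 0.2626. Require 1/(1 + K_p·0.2626) = 0.02, so 1 + 0.2626·K_p = 50.
K_p = (50 − 1)/0.2626 = 187.

K_p = 187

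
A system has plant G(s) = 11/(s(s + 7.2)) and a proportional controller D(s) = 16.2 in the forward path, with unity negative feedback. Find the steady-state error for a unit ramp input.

The loop has one pole at the origin (type 1). Velocity error constant K_v = lim_{s→0} s·D(s)G(s) = 16.2·11/7.2 = 24.75.
Steady-state error to a unit ramp: e_ss = 1/K_v = 0.0404.

0.0404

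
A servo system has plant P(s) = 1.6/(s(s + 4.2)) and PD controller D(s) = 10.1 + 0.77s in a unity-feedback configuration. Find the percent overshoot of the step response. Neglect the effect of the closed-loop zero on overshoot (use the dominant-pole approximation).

5.62%

Forward path: (10.1 + 0.77s)·1.6/(s(s+4.2)). The closed-loop characteristic equation is s² + (4.2 + 1.6·0.77)s + 1.6·10.1 = 0.
That is s² + 5.432s + 16.16 = 0, so ω_n = 4.02 rad/s and ζ = 5.432/(2·4.02) = 0.6756.
%OS = 100·exp(−πζ/√(1−ζ²)) = 5.62%.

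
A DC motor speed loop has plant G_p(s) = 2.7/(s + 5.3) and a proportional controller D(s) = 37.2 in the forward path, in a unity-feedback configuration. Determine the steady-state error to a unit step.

0.0501

The loop is type 0. Static position error constant K_pos = D(0)·G_p(0) = 37.2·0.5094 = 18.95.
Steady-state error to a unit step: e_ss = 1/(1+K_pos) = 1/19.95 = 0.0501.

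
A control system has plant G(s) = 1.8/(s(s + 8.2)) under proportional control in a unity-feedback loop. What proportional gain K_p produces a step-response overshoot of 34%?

From %OS = 100·exp(−πζ/√(1−ζ²)) = 34%, ζ = −ln(0.34)/√(π²+ln²(0.34)) = 0.3248.
Characteristic equation s² + 8.2s + 1.8K_p = 0 gives ζ = 8.2/(2√(1.8K_p)).
Setting ζ = 0.3248: √(1.8K_p) = 8.2/(2·0.3248) = 12.62, so K_p = 159.4/1.8 = 88.5.

K_p = 88.5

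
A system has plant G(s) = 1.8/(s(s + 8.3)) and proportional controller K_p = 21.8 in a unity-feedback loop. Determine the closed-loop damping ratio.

1 + K_p·G(s) = 0 gives s² + 8.3s + 39.24 = 0.
Matching s² + 2ζω_n s + ω_n²: ω_n = √39.24 = 6.264 rad/s and 2ζω_n = 8.3, so ζ = 8.3/(2·6.264) = 0.662.

ζ = 0.662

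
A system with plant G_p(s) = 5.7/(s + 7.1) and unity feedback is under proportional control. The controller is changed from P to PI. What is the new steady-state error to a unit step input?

The integrator makes K_pos = lim_{s→0} C(s)G(s) infinite, so e_ss = 1/(1+K_pos) = 0.

0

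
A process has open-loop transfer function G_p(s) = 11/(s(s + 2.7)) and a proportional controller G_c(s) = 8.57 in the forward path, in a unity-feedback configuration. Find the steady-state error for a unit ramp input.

The loop has one pole at the origin (type 1). Velocity error constant K_v = lim_{s→0} s·G_c(s)G_p(s) = 8.57·11/2.7 = 34.91.
Steady-state error to a unit ramp: e_ss = 1/K_v = 0.0286.

0.0286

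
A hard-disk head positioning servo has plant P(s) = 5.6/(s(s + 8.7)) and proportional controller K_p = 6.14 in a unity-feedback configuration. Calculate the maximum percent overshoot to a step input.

From 1 + K_pP(s) = 0: s² + 8.7s + 34.38 = 0 ⇒ ω_n = 5.864, ζ = 0.7418.
%OS = 100·exp(−πζ/√(1−ζ²)) = 100·exp(−π·0.7418/√0.4497) = 3.09%.

3.09%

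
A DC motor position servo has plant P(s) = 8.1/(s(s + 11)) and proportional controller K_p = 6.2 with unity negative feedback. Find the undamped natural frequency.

The closed-loop denominator is s(s+11) + 6.2·8.1 = s² + 11s + 50.22.
So ω_n² = 50.22 ⇒ ω_n = 7.087 rad/s, and ζ = 11/(2ω_n) = 0.776.

ω_n = 7.09 rad/s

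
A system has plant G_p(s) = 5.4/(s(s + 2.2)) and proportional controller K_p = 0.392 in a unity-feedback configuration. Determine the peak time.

T_p = 3.3 s

The closed-loop denominator s² + 2.2s + 2.117 gives ω_n = √2.117 = 1.455 and ζ = 2.2/(2ω_n) = 0.7561.
Damped frequency ω_d = ω_n√(1−ζ²) = 0.9523 rad/s, so peak time T_p = π/ω_d = 3.3 s.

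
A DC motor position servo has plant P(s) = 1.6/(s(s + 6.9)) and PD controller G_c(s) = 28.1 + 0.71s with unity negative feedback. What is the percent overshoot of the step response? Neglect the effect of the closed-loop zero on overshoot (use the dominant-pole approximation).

9.52%

Forward path: (28.1 + 0.71s)·1.6/(s(s+6.9)). The closed-loop characteristic equation is s² + (6.9 + 1.6·0.71)s + 1.6·28.1 = 0.
That is s² + 8.036s + 44.96 = 0, so ω_n = 6.705 rad/s and ζ = 8.036/(2·6.705) = 0.5992.
%OS = 100·exp(−πζ/√(1−ζ²)) = 9.52%.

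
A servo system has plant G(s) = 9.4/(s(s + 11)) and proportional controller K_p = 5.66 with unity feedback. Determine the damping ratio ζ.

1 + K_p·G(s) = 0 gives s² + 11s + 53.2 = 0.
Matching s² + 2ζω_n s + ω_n²: ω_n = √53.2 = 7.294 rad/s and 2ζω_n = 11, so ζ = 11/(2·7.294) = 0.754.

ζ = 0.754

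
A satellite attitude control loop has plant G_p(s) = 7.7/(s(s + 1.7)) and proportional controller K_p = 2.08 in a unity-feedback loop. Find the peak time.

T_p = 0.803 s

From 1 + K_pG_p(s) = 0: s² + 1.7s + 16.02 = 0 ⇒ ω_n = 4.002, ζ = 0.2124.
Damped frequency ω_d = ω_n√(1−ζ²) = 3.911 rad/s, so peak time T_p = π/ω_d = 0.803 s.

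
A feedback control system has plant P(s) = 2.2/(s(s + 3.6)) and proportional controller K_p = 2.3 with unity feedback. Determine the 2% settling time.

T_s ≈ 2.22 s

Closed-loop characteristic equation: s² + 3.6s + 5.06 = 0, so ω_n = 2.249 rad/s and ζ = 3.6/(2·2.249) = 0.8002.
2% settling time T_s ≈ 4/(ζω_n) = 4/1.8 = 2.22 s.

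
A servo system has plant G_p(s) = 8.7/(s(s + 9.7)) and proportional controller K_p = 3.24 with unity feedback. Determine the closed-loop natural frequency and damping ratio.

1 + K_p·G_p(s) = 0 gives s² + 9.7s + 28.19 = 0.
So ω_n² = 28.19 ⇒ ω_n = 5.309 rad/s, and ζ = 9.7/(2ω_n) = 0.914.

ω_n = 5.31 rad/s, ζ = 0.914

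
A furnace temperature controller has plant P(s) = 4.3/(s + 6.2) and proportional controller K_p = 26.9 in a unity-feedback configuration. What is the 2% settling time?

Closed-loop transfer function: T(s) = K_p·P(s)/(1 + K_p·P(s)) = 115.7/(s + 6.2 + 115.7) = 115.7/(s + 121.9).
Time constant τ = 1/121.9 = 0.008205 s, so the 2% settling time is about 4τ = 0.0328 s.

T_s ≈ 0.0328 s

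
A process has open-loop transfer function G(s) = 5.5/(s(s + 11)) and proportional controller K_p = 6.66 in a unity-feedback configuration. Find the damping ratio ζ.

With unity feedback the closed-loop characteristic equation is s² + 11s + 6.66·5.5 = s² + 11s + 36.63 = 0.
So ω_n² = 36.63 ⇒ ω_n = 6.052 rad/s, and ζ = 11/(2ω_n) = 0.909.

ζ = 0.909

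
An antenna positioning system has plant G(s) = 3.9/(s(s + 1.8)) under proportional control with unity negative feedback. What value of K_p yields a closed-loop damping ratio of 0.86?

Closed-loop characteristic equation: s² + 1.8s + K_p·3.9 = 0.
So ω_n = √(3.9K_p) and 2ζω_n = 1.8, giving ζ = 1.8/(2√(3.9K_p)).
Setting ζ = 0.86: √(3.9K_p) = 1.8/(2·0.86) = 1.047, so K_p = 1.095/3.9 = 0.281.

K_p = 0.281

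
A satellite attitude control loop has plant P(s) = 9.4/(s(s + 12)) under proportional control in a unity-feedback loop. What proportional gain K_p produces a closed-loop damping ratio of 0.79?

Closed-loop characteristic equation: s² + 12s + K_p·9.4 = 0.
So ω_n = √(9.4K_p) and 2ζω_n = 12, giving ζ = 12/(2√(9.4K_p)).
Setting ζ = 0.79: √(9.4K_p) = 12/(2·0.79) = 7.595, so K_p = 57.68/9.4 = 6.14.

K_p = 6.14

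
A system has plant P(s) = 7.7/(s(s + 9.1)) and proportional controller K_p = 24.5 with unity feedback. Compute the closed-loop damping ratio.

1 + K_p·P(s) = 0 gives s² + 9.1s + 188.7 = 0.
Matching s² + 2ζω_n s + ω_n²: ω_n = √188.7 = 13.73 rad/s and 2ζω_n = 9.1, so ζ = 9.1/(2·13.73) = 0.331.

ζ = 0.331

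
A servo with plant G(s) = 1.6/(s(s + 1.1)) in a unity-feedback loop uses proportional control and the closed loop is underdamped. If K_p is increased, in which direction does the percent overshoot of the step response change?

ζ = 1.1/(2√(1.6K_p)) decreases as K_p grows; lower damping means more overshoot.

increase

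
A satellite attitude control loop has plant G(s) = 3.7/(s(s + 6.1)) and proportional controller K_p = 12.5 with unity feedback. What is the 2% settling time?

The closed-loop denominator s² + 6.1s + 46.25 gives ω_n = √46.25 = 6.801 and ζ = 6.1/(2ω_n) = 0.4485.
2% settling time T_s ≈ 4/(ζω_n) = 4/3.05 = 1.31 s.

T_s ≈ 1.31 s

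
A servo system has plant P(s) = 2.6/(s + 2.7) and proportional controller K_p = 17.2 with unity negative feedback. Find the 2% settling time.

Closed-loop transfer function: T(s) = K_p·P(s)/(1 + K_p·P(s)) = 44.72/(s + 2.7 + 44.72) = 44.72/(s + 47.42).
Time constant τ = 1/47.42 = 0.02109 s, so the 2% settling time is about 4τ = 0.0844 s.

T_s ≈ 0.0844 s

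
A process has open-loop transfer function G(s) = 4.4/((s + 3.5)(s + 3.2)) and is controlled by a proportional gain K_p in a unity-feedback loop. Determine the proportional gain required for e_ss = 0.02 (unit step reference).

Steady-state error for a unit step on this type-0 loop is 1/(1 + K_p·G(0)).
G(0) = 0.3929. Require 1/(1 + K_p·0.3929) = 0.02, so 1 + 0.3929·K_p = 50.
K_p = (50 − 1)/0.3929 = 125.

K_p = 125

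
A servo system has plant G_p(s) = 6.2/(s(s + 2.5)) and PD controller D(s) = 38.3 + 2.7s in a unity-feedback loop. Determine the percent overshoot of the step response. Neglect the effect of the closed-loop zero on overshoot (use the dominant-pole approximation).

Forward path: (38.3 + 2.7s)·6.2/(s(s+2.5)). The closed-loop characteristic equation is s² + (2.5 + 6.2·2.7)s + 6.2·38.3 = 0.
That is s² + 19.24s + 237.5 = 0, so ω_n = 15.41 rad/s and ζ = 19.24/(2·15.41) = 0.6243.
%OS = 100·exp(−πζ/√(1−ζ²)) = 8.12%.

8.12%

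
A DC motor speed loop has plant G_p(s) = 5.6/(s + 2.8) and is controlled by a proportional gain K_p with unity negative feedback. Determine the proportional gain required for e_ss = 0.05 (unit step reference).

For a type-0 loop with proportional control, e_ss = 1/(1 + K_p·G_p(0)).
G_p(0) = 2. Require 1/(1 + K_p·2) = 0.05, so 1 + 2·K_p = 20.
K_p = (20 − 1)/2 = 9.5.

K_p = 9.5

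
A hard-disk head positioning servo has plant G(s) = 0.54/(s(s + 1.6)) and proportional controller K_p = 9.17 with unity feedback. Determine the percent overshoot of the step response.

29.8%

From 1 + K_pG(s) = 0: s² + 1.6s + 4.952 = 0 ⇒ ω_n = 2.225, ζ = 0.3595.
%OS = 100·exp(−πζ/√(1−ζ²)) = 100·exp(−π·0.3595/√0.8708) = 29.8%.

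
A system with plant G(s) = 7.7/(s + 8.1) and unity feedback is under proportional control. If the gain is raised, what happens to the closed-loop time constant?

decrease

Closed-loop pole is at s = −(8.1+K_p·7.7); larger K_p moves it further left, so τ = 1/(8.1+K_p·7.7) decreases.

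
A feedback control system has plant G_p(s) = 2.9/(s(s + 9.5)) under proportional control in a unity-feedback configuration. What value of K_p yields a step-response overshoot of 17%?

K_p = 32.2

From %OS = 100·exp(−πζ/√(1−ζ²)) = 17%, ζ = −ln(0.17)/√(π²+ln²(0.17)) = 0.4913.
Characteristic equation s² + 9.5s + 2.9K_p = 0 gives ζ = 9.5/(2√(2.9K_p)).
Setting ζ = 0.4913: √(2.9K_p) = 9.5/(2·0.4913) = 9.669, so K_p = 93.48/2.9 = 32.2.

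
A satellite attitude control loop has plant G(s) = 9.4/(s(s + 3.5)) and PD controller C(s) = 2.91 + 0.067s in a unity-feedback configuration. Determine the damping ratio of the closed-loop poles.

Forward path: (2.91 + 0.067s)·9.4/(s(s+3.5)). The closed-loop characteristic equation is s² + (3.5 + 9.4·0.067)s + 9.4·2.91 = 0.
That is s² + 4.13s + 27.35 = 0, so ω_n = 5.23 rad/s and ζ = 4.13/(2·5.23) = 0.3948.

ζ = 0.395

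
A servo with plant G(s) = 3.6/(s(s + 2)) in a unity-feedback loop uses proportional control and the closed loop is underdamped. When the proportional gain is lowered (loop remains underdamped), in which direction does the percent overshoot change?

decrease

ζ = 2/(2√(3.6K_p)) rises as K_p falls; higher damping means less overshoot.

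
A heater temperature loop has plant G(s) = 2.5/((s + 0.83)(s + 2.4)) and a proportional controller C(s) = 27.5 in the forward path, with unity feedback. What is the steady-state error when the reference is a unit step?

0.0282

The loop is type 0. Static position error constant K_pos = C(0)·G(0) = 27.5·1.255 = 34.51.
Steady-state error to a unit step: e_ss = 1/(1+K_pos) = 1/35.51 = 0.0282.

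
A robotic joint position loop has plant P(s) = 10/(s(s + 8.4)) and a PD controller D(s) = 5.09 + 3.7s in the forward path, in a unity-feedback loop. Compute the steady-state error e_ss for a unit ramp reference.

0.165

The loop has one pole at the origin (type 1). Velocity error constant K_v = lim_{s→0} s·D(s)P(s) = 5.09·10/8.4 = 6.06.
Steady-state error to a unit ramp: e_ss = 1/K_v = 0.165.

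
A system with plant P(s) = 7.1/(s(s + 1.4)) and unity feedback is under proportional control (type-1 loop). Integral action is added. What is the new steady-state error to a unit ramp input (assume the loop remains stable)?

The integrator raises the loop to type 2, so K_v → ∞ and e_ss to a ramp is zero.

0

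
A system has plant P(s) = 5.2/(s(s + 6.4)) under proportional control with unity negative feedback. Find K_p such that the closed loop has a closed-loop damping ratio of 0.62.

K_p = 5.12

Closed-loop characteristic equation: s² + 6.4s + K_p·5.2 = 0.
So ω_n = √(5.2K_p) and 2ζω_n = 6.4, giving ζ = 6.4/(2√(5.2K_p)).
Setting ζ = 0.62: √(5.2K_p) = 6.4/(2·0.62) = 5.161, so K_p = 26.64/5.2 = 5.12.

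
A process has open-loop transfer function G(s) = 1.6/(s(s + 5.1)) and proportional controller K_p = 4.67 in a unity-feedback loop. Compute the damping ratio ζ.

With unity feedback the closed-loop characteristic equation is s² + 5.1s + 4.67·1.6 = s² + 5.1s + 7.472 = 0.
Matching s² + 2ζω_n s + ω_n²: ω_n = √7.472 = 2.733 rad/s and 2ζω_n = 5.1, so ζ = 5.1/(2·2.733) = 0.933.

ζ = 0.933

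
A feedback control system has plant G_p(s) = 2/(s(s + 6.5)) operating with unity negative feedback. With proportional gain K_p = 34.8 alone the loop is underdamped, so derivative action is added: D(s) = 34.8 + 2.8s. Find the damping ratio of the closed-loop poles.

ζ = 0.725

Forward path: (34.8 + 2.8s)·2/(s(s+6.5)). The closed-loop characteristic equation is s² + (6.5 + 2·2.8)s + 2·34.8 = 0.
That is s² + 12.1s + 69.6 = 0, so ω_n = 8.343 rad/s and ζ = 12.1/(2·8.343) = 0.7252.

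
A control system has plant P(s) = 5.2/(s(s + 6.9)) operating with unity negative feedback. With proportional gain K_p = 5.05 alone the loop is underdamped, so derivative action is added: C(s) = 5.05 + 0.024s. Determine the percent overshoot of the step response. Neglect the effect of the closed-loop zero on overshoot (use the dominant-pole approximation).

Forward path: (5.05 + 0.024s)·5.2/(s(s+6.9)). The closed-loop characteristic equation is s² + (6.9 + 5.2·0.024)s + 5.2·5.05 = 0.
That is s² + 7.025s + 26.26 = 0, so ω_n = 5.124 rad/s and ζ = 7.025/(2·5.124) = 0.6854.
%OS = 100·exp(−πζ/√(1−ζ²)) = 5.2%.

5.2%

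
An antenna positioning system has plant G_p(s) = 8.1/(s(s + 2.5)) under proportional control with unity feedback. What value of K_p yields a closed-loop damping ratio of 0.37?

Closed-loop characteristic equation: s² + 2.5s + K_p·8.1 = 0.
So ω_n = √(8.1K_p) and 2ζω_n = 2.5, giving ζ = 2.5/(2√(8.1K_p)).
Setting ζ = 0.37: √(8.1K_p) = 2.5/(2·0.37) = 3.378, so K_p = 11.41/8.1 = 1.41.

K_p = 1.41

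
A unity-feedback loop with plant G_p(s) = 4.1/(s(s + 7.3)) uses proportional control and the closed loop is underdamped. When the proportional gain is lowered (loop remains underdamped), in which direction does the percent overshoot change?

decrease

ζ = 7.3/(2√(4.1K_p)) rises as K_p falls; higher damping means less overshoot.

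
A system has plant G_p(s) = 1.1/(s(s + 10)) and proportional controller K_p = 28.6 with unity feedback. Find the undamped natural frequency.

With unity feedback the closed-loop characteristic equation is s² + 10s + 28.6·1.1 = s² + 10s + 31.46 = 0.
So ω_n² = 31.46 ⇒ ω_n = 5.609 rad/s, and ζ = 10/(2ω_n) = 0.891.

ω_n = 5.61 rad/s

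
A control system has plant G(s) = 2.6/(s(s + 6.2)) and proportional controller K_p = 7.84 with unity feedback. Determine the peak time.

T_p = 0.957 s

The closed-loop denominator s² + 6.2s + 20.38 gives ω_n = √20.38 = 4.515 and ζ = 6.2/(2ω_n) = 0.6866.
Damped frequency ω_d = ω_n√(1−ζ²) = 3.282 rad/s, so peak time T_p = π/ω_d = 0.957 s.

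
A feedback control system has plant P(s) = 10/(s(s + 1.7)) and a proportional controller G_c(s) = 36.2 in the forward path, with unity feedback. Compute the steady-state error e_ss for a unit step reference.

0

The open loop G_c(s)P(s) has a pole at the origin (type 1), so the static position error constant is infinite and e_ss = 1/(1+∞) = 0.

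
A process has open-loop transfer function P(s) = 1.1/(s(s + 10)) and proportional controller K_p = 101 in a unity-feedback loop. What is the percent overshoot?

Closed-loop characteristic equation: s² + 10s + 111.1 = 0, so ω_n = 10.54 rad/s and ζ = 10/(2·10.54) = 0.4744.
%OS = 100·exp(−πζ/√(1−ζ²)) = 100·exp(−π·0.4744/√0.775) = 18.4%.

18.4%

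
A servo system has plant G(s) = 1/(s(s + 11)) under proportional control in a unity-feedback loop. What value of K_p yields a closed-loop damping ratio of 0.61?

K_p = 81.3

Closed-loop characteristic equation: s² + 11s + K_p·1 = 0.
So ω_n = √(1K_p) and 2ζω_n = 11, giving ζ = 11/(2√(1K_p)).
Setting ζ = 0.61: √(1K_p) = 11/(2·0.61) = 9.016, so K_p = 81.3/1 = 81.3.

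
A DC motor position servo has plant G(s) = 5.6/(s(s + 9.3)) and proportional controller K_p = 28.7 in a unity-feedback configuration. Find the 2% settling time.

Closed-loop characteristic equation: s² + 9.3s + 160.7 = 0, so ω_n = 12.68 rad/s and ζ = 9.3/(2·12.68) = 0.3668.
2% settling time T_s ≈ 4/(ζω_n) = 4/4.65 = 0.86 s.

T_s ≈ 0.86 s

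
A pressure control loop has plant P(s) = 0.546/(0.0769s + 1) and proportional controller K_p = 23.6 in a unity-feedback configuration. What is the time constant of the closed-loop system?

Closed loop: T(s) = K_p·P/(1+K_p·P) = 12.89/(0.0769s + 1 + 12.89), with pole at s = −(1 + 12.89)/0.0769 = −180.6.
Closed-loop time constant τ = 1/180.6 = 0.00554 s.

τ = 0.00554 s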